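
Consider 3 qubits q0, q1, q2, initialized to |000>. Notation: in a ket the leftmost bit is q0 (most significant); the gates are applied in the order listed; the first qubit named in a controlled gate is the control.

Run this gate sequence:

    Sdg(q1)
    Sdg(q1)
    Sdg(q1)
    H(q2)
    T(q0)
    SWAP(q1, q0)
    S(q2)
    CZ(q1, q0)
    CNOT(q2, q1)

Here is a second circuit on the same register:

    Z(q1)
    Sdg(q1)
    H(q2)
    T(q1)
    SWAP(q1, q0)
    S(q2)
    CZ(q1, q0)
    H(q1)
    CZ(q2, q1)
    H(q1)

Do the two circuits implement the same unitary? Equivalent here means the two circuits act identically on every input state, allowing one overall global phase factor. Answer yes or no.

No: there is an input state on which the two circuits produce genuinely different outputs (not merely differing by a phase).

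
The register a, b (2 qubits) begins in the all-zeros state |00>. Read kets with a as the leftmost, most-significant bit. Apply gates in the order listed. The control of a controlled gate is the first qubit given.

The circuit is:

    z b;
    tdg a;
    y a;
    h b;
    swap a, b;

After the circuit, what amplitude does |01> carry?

|01> carries amplitude sqrt(2)*I/2 in the final state.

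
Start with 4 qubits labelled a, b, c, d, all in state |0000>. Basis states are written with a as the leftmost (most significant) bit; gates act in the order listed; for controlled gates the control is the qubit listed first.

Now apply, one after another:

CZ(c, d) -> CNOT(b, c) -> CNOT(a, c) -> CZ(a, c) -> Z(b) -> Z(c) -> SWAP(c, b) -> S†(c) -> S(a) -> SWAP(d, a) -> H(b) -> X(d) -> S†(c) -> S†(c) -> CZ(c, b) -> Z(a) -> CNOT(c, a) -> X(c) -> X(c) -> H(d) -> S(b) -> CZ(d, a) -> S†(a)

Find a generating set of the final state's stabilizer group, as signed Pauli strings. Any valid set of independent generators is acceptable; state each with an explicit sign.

The final state is stabilized by the group generated by +IYII, -IIIX, +ZIII, +IIZI; other independent generating sets are equally valid.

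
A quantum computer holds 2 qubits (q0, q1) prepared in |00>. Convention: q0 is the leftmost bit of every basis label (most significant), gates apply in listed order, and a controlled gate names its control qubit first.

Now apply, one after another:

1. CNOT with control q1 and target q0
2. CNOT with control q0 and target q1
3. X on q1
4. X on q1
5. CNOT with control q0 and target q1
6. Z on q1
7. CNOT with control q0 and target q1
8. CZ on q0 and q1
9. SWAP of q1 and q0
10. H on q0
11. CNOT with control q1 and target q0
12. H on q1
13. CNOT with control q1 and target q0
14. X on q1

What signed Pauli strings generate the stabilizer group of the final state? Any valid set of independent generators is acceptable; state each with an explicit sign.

One valid set of independent stabilizer generators is +XI, +IX (any independent generating set of the same group is equally correct).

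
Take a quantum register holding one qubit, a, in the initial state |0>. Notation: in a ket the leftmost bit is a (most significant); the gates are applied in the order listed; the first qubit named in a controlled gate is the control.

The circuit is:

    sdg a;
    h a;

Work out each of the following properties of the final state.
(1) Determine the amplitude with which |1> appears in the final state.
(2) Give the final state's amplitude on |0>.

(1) The final state's coefficient on |1> equals sqrt(2)/2.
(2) The amplitude on |0> is sqrt(2)/2.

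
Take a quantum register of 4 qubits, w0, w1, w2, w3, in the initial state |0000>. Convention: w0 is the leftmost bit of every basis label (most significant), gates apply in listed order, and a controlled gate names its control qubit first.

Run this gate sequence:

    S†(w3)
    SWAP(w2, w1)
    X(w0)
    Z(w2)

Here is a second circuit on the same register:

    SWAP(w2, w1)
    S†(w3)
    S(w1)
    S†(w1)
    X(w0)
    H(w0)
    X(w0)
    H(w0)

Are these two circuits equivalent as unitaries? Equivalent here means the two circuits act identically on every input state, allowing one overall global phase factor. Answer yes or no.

No, they are not equivalent — no single phase factor reconciles the two unitaries.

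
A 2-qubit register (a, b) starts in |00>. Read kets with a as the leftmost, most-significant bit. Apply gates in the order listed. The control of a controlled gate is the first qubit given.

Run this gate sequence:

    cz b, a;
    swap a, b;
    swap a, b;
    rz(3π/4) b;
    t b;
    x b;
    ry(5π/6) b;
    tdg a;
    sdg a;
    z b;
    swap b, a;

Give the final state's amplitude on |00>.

The amplitude on |00> is (sqrt(2) + sqrt(6))*exp(5*I*pi/8)/4. Key observation: steps 2-3 multiply out to the identity, so the circuit reduces to the remaining gates.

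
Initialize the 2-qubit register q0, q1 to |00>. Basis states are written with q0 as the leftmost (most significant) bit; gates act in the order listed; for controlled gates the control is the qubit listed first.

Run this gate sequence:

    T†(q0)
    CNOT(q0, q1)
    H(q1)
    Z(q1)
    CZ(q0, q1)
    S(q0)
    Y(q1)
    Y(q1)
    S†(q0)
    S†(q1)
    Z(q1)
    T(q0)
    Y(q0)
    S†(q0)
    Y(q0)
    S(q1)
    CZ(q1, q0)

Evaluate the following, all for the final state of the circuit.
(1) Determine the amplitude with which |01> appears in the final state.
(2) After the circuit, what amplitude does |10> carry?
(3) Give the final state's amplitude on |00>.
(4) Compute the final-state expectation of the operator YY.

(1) The final state's coefficient on |01> equals -sqrt(2)*I/2. Key observation: steps 6-9 multiply out to the identity, so the circuit reduces to the remaining gates.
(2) The amplitude on |10> is 0.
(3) The amplitude on |00> is -sqrt(2)*I/2.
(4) The expectation value of YY is 0.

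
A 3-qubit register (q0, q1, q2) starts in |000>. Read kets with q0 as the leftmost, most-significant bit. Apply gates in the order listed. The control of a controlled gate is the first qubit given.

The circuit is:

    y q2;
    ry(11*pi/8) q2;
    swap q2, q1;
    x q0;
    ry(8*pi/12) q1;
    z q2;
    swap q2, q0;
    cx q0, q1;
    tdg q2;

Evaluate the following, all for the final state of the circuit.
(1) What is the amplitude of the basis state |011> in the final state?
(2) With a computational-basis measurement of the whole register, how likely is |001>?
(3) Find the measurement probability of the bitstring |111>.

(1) The final state's coefficient on |011> equals -exp(I*pi/4)*cos(pi/48).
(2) A full measurement returns |001> with probability -sqrt(3*sqrt(2) + 6)/8 - sqrt(2 - sqrt(2))/8 + 1/2.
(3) Outcome |111> occurs with probability 0.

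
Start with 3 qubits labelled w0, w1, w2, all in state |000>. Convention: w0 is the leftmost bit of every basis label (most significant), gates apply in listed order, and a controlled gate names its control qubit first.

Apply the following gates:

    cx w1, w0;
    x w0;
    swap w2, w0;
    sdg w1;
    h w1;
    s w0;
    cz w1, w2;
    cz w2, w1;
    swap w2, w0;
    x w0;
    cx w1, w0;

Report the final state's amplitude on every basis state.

After the circuit, the state carries amplitude sqrt(2)/2 on |000>, sqrt(2)/2 on |110>, and 0 on every other basis state.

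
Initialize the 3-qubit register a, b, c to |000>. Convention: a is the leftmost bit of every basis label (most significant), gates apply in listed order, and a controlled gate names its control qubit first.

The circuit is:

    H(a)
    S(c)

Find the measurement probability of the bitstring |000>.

Outcome |000> occurs with probability 1/2.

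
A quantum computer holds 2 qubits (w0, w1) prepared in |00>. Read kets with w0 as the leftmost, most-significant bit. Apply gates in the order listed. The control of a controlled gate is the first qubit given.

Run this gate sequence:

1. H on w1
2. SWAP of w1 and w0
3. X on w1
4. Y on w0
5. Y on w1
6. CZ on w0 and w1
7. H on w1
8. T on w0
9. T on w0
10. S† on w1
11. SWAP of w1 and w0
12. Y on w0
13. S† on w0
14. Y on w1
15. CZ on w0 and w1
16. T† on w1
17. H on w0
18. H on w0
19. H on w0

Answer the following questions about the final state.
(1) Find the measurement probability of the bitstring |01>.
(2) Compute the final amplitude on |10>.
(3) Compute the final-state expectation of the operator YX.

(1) The probability of measuring |01> is 1/2.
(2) The amplitude on |10> is -sqrt(2)/2.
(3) The expectation value of YX is sqrt(2)/2.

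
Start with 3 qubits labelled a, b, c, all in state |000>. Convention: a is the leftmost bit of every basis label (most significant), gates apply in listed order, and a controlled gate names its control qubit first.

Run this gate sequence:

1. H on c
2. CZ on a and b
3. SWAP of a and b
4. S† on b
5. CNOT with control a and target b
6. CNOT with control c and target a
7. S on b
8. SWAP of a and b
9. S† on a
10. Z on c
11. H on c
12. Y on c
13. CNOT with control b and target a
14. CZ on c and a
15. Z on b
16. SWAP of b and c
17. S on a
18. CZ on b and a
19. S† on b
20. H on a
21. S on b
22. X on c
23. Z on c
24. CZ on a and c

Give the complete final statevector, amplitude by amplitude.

The final amplitudes are -sqrt(2)/4 on |000>, sqrt(2)*I/4 on |001>, -sqrt(2)/4 on |010>, -sqrt(2)*I/4 on |011>, sqrt(2)/4 on |100>, -sqrt(2)*I/4 on |101>, sqrt(2)/4 on |110>, sqrt(2)*I/4 on |111>.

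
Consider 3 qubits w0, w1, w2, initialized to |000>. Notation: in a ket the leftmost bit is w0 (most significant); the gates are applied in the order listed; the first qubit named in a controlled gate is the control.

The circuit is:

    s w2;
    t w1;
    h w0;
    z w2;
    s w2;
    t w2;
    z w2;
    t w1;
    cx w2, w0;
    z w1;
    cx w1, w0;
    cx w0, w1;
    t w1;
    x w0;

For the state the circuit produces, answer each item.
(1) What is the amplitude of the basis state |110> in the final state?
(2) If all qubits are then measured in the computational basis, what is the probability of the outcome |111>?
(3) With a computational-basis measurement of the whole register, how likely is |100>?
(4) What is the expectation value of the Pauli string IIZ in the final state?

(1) The final state's coefficient on |110> equals 0.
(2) Outcome |111> occurs with probability 0.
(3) The probability of measuring |100> is 1/2.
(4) In the final state, IIZ has expectation 1.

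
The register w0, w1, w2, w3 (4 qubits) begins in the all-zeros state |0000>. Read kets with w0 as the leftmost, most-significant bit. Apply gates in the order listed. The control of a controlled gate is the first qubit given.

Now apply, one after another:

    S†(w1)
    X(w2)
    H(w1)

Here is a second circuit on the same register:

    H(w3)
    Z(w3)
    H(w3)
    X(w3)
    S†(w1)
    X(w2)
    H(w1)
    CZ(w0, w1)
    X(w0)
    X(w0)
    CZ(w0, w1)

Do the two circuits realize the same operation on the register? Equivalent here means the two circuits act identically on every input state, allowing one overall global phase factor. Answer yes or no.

Yes, they are equivalent — the unitaries differ by at most a global phase.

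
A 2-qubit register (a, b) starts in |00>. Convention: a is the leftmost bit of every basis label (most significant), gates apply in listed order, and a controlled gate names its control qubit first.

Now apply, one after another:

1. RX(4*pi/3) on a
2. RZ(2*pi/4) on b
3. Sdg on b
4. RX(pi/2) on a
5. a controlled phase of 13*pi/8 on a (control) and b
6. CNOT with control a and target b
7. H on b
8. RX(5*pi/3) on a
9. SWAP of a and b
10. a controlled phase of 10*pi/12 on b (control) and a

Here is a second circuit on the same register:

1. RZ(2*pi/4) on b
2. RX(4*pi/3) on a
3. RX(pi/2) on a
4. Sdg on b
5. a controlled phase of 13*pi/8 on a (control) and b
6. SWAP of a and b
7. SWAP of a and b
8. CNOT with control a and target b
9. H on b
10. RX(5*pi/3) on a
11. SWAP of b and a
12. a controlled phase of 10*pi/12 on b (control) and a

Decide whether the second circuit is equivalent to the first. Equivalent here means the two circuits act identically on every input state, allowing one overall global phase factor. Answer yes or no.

Yes: on every input state the two circuits agree up to one overall phase factor.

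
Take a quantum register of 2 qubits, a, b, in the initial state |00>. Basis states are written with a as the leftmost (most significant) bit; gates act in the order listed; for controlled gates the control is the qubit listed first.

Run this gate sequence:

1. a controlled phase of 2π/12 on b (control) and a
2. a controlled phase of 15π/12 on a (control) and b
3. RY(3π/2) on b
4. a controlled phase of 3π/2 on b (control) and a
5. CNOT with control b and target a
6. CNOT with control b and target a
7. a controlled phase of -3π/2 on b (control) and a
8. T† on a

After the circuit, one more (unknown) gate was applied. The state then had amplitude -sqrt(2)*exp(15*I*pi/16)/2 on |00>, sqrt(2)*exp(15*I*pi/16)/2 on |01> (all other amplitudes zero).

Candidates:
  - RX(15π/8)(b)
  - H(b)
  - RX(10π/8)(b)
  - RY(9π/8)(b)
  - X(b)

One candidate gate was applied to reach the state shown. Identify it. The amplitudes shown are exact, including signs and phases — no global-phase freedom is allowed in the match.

It was RX(15π/8)(b) that produced the state shown. Key observation: steps 4-7 multiply out to the identity, so the circuit reduces to the remaining gates.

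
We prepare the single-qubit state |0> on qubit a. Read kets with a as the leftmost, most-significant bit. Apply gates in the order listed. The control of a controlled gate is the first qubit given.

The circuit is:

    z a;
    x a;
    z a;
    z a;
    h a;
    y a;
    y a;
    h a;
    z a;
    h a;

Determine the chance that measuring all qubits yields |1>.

A full measurement returns |1> with probability 1/2. Key observation: the block from step 4 through step 9 cancels to the identity and can be dropped.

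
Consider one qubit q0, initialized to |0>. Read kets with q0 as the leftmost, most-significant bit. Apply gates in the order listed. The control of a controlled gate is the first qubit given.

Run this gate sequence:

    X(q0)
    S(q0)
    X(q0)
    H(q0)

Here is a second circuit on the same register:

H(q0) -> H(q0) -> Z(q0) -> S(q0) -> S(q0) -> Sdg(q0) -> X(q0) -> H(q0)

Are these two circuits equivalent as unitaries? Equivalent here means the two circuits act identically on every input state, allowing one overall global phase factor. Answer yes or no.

No — the two circuits implement different unitaries, even allowing a global phase.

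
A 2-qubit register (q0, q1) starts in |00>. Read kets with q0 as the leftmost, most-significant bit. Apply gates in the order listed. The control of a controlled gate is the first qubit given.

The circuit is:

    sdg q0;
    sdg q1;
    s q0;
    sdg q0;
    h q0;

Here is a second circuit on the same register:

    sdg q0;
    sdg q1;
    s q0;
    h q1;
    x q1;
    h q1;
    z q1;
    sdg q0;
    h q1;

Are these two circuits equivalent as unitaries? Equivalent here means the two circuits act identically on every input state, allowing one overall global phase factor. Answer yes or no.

No — the two circuits implement different unitaries, even allowing a global phase.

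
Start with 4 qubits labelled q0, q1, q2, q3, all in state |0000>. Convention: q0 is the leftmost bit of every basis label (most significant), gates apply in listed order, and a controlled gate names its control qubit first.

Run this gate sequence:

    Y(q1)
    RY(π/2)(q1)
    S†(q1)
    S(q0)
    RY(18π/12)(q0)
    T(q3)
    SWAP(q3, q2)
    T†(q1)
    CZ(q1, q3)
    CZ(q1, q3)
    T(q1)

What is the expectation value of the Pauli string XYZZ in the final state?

In the final state, XYZZ has expectation -1.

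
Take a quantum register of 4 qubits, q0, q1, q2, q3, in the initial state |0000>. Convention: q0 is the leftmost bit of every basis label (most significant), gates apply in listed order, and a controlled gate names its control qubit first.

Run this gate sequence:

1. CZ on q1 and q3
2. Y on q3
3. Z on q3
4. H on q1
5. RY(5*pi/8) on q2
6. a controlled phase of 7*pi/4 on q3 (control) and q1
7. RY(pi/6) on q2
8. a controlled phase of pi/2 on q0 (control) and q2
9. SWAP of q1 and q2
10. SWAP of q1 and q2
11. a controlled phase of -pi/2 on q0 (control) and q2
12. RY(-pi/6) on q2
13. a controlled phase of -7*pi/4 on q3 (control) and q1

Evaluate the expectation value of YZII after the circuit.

The observable YZII averages to 0. Key observation: gates 6-13 undo each other exactly, leaving only the rest of the circuit to track.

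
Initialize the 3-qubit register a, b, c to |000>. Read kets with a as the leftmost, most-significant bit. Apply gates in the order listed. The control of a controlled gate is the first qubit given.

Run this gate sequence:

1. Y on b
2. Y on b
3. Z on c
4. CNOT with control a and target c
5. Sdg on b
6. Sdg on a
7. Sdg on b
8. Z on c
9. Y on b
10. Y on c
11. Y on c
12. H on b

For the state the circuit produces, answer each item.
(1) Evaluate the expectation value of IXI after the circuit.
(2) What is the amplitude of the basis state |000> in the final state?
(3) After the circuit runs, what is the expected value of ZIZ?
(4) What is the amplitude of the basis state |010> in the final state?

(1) The observable IXI averages to -1.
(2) The final state's coefficient on |000> equals sqrt(2)*I/2.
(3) In the final state, ZIZ has expectation 1.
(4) The final state's coefficient on |010> equals -sqrt(2)*I/2.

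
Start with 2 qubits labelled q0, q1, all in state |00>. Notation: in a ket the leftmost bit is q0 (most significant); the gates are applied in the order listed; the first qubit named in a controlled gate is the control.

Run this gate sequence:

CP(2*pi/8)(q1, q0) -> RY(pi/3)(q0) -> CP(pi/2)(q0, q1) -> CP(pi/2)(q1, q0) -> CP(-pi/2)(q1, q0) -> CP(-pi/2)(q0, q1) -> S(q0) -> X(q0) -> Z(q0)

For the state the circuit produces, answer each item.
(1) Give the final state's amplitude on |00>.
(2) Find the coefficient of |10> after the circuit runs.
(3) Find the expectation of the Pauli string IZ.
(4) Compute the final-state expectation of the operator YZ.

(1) The final state's coefficient on |00> equals I/2. Key observation: the block from step 3 through step 6 cancels to the identity and can be dropped.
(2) |10> carries amplitude -sqrt(3)/2 in the final state.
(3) In the final state, IZ has expectation 1.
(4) The expectation value of YZ is sqrt(3)/2.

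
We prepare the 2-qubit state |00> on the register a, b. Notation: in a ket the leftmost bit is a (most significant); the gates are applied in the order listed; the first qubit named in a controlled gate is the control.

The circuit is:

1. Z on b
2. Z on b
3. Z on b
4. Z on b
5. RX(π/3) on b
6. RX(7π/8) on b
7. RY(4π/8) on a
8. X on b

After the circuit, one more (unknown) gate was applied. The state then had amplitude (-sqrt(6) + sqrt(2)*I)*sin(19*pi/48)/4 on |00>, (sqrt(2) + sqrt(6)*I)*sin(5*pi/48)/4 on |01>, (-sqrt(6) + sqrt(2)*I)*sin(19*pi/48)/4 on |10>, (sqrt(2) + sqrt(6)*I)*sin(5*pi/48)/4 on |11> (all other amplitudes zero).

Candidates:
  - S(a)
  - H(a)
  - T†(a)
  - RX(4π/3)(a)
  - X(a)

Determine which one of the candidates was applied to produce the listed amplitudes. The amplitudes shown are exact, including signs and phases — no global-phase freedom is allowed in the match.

The unique candidate consistent with the amplitudes is RX(4π/3)(a). Key observation: steps 1-4 multiply out to the identity, so the circuit reduces to the remaining gates.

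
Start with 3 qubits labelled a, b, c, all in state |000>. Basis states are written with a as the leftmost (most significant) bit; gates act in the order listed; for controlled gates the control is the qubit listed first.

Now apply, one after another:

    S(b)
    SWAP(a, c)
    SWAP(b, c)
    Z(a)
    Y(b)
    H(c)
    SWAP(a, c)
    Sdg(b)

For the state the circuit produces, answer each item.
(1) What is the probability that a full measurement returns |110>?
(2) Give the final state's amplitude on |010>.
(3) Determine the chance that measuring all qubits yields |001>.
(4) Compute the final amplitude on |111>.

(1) The probability of measuring |110> is 1/2.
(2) The amplitude on |010> is sqrt(2)/2.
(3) A full measurement returns |001> with probability 0.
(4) |111> carries amplitude 0 in the final state.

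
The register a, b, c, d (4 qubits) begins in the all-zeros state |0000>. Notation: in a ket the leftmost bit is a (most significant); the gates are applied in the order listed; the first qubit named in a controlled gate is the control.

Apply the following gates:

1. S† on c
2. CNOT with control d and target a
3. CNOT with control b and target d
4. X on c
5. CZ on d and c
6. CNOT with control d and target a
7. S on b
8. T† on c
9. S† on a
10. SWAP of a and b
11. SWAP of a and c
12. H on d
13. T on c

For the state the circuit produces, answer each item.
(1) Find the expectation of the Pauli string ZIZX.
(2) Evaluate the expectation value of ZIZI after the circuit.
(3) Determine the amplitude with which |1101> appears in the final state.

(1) The observable ZIZX averages to -1.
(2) The observable ZIZI averages to -1.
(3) The amplitude on |1101> is 0.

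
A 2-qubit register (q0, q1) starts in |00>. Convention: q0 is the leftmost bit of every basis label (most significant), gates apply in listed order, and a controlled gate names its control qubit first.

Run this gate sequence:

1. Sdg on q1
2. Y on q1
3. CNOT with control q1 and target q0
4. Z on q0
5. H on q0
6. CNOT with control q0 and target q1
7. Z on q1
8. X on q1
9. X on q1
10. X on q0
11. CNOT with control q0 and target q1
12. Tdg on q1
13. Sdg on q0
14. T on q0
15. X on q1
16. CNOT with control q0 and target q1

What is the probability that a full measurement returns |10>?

A full measurement returns |10> with probability 1/2.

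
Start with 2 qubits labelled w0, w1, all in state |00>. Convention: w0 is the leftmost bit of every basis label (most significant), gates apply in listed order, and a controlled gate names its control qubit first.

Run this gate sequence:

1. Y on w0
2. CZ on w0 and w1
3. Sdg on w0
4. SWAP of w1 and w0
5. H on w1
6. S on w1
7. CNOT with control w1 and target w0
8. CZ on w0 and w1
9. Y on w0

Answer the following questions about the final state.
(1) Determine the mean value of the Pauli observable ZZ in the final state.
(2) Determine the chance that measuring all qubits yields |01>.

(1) The observable ZZ averages to -1.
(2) The probability of measuring |01> is 1/2.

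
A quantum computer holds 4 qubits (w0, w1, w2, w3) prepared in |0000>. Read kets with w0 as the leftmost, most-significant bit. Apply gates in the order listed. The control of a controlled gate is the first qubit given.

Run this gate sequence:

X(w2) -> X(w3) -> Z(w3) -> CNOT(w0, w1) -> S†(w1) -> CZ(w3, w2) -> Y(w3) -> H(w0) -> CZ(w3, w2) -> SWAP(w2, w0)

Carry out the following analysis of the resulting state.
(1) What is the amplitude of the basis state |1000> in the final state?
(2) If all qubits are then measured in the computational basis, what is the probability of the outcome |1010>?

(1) The amplitude on |1000> is -sqrt(2)*I/2.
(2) The probability of measuring |1010> is 1/2.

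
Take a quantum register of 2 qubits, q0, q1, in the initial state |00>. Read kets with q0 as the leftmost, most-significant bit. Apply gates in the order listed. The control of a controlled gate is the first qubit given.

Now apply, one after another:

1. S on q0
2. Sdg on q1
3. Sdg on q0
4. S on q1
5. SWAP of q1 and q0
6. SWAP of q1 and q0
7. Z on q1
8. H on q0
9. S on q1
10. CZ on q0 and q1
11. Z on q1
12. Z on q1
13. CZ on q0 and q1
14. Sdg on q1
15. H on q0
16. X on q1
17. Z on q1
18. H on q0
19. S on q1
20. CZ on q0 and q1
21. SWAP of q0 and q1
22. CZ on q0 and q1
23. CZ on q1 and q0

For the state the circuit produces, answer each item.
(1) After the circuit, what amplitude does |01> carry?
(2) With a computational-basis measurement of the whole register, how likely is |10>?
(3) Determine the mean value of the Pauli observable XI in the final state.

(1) The final state's coefficient on |01> equals 0.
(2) Outcome |10> occurs with probability 1/2.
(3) The observable XI averages to 0.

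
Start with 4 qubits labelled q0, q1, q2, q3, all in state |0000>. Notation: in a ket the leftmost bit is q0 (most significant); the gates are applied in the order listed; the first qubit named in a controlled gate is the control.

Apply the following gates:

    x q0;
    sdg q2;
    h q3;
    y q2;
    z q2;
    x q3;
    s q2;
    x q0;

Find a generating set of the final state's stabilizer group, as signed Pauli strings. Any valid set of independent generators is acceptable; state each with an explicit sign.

The stabilizer group can be generated by +IIIX, +ZIII, +IZII, -IIZI, among other valid generating sets.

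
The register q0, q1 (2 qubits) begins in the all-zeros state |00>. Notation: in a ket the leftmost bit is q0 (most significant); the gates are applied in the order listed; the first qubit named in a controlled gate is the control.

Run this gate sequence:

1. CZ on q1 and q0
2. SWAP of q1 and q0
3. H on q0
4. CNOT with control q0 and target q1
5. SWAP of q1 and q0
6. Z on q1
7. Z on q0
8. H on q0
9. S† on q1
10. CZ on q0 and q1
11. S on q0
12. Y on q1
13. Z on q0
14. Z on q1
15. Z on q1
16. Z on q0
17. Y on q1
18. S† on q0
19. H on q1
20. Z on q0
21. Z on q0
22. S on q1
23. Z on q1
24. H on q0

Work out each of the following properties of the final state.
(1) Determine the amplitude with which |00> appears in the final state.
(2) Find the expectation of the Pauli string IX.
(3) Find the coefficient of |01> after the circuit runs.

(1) The final state's coefficient on |00> equals 1/2 - I/2. Key observation: gates 11-18 undo each other exactly, leaving only the rest of the circuit to track.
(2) The expectation value of IX is 1.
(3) The amplitude on |01> is 1/2 - I/2.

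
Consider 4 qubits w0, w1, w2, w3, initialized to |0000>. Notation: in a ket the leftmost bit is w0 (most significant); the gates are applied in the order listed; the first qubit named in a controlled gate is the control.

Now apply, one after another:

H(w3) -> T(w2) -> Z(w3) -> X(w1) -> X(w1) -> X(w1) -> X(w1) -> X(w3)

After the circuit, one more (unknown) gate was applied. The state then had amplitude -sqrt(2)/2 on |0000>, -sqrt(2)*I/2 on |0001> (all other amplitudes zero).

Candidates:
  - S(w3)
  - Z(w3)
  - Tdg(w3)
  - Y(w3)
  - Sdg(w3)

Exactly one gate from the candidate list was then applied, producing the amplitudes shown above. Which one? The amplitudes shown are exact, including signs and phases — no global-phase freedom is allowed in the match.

The unique candidate consistent with the amplitudes is Sdg(w3). Key observation: the block from step 4 through step 7 cancels to the identity and can be dropped.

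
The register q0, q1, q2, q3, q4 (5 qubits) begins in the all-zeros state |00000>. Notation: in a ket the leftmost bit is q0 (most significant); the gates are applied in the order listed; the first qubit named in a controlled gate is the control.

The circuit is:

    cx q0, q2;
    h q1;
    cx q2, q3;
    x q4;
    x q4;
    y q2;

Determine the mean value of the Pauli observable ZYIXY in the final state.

The expectation value of ZYIXY is 0. Key observation: steps 4-5 multiply out to the identity, so the circuit reduces to the remaining gates.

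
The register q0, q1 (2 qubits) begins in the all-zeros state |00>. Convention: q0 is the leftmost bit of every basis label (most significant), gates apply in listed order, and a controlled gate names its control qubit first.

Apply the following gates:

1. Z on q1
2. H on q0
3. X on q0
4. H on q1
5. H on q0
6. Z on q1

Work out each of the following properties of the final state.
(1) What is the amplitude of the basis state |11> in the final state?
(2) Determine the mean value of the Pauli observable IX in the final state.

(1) |11> carries amplitude 0 in the final state.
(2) The observable IX averages to -1.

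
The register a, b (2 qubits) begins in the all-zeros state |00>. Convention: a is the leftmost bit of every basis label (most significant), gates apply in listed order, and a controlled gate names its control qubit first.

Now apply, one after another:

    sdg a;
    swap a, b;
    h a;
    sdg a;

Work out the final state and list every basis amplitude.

The final amplitudes are sqrt(2)/2 on |00>, 0 on |01>, -sqrt(2)*I/2 on |10>, 0 on |11>.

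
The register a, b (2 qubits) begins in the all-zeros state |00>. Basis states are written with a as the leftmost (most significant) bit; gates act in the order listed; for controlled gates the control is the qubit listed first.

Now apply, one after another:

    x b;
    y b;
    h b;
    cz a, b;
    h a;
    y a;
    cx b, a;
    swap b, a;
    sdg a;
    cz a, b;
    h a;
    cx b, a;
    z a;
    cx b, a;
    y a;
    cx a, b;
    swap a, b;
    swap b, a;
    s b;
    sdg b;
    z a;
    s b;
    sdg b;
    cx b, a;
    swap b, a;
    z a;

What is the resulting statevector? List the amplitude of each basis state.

The final amplitudes are sqrt(2)*(-1 - I)/4 on |00>, sqrt(2)*(1 + I)/4 on |01>, sqrt(2)*(1 - I)/4 on |10>, sqrt(2)*(-1 + I)/4 on |11>.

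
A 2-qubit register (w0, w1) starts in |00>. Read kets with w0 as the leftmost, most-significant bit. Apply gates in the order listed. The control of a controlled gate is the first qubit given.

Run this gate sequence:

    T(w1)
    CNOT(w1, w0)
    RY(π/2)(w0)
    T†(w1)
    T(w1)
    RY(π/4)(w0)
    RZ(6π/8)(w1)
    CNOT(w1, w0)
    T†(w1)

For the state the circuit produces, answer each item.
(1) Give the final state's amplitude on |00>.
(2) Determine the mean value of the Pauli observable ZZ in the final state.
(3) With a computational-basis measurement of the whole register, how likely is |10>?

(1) |00> carries amplitude sqrt(2)*(-sqrt(sqrt(2) + 2) + sqrt(2 - sqrt(2)))*exp(5*I*pi/8)/4 in the final state.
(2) The observable ZZ averages to -sqrt(2)/2.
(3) The probability of measuring |10> is sqrt(2)/4 + 1/2.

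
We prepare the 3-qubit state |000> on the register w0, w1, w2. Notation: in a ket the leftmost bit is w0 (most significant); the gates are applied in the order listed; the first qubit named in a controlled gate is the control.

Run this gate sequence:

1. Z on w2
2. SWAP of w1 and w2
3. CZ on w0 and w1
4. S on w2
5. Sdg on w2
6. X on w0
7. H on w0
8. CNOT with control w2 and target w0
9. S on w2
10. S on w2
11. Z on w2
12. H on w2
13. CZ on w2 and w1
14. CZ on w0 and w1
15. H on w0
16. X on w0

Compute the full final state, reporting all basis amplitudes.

The final amplitudes are sqrt(2)/2 on |000>, sqrt(2)/2 on |001>, and 0 on every other basis state.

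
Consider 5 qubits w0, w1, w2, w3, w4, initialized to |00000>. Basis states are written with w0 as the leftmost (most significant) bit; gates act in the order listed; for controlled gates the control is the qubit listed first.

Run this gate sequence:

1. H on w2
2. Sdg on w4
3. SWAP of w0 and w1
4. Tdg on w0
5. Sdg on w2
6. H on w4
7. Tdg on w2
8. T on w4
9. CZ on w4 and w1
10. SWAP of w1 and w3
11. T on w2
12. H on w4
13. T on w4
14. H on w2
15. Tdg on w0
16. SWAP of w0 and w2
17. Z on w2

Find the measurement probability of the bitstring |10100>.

A full measurement returns |10100> with probability 0.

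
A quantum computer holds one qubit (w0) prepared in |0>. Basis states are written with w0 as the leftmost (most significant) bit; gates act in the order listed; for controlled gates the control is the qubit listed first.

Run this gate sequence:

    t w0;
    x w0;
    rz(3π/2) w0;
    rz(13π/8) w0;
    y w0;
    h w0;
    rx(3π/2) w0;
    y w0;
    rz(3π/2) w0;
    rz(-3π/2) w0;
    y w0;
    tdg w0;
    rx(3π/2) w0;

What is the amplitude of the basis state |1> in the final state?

The amplitude on |1> is sqrt(2)*(-1 - (1 + I)*exp(I*pi/4) + I)*exp(5*I*pi/16)/4. Key observation: the block from step 8 through step 11 cancels to the identity and can be dropped.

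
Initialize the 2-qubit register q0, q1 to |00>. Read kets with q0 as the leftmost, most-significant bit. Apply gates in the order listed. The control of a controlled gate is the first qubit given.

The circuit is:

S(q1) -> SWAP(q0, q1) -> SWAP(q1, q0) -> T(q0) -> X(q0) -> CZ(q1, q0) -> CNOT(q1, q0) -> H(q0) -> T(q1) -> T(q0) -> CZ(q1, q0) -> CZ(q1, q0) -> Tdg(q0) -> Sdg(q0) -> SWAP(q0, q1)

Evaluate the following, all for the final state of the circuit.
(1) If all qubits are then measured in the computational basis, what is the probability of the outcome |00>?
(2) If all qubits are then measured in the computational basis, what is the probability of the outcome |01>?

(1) A full measurement returns |00> with probability 1/2.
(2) Outcome |01> occurs with probability 1/2.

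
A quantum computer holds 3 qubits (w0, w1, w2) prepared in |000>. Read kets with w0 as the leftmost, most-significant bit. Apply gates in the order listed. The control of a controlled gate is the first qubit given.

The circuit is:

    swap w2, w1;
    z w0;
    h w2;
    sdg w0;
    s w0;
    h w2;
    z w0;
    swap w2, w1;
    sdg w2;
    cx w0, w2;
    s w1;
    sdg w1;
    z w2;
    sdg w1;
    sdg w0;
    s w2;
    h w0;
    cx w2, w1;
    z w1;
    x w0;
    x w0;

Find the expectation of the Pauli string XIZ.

The observable XIZ averages to 1. Key observation: steps 1-8 multiply out to the identity, so the circuit reduces to the remaining gates.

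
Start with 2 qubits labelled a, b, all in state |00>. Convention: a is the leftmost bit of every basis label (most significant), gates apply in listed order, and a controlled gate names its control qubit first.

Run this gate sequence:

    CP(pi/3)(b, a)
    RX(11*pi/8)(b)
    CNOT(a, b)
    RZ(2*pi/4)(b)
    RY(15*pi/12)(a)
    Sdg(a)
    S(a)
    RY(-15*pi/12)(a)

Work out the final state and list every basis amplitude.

The final amplitudes are exp(3*I*pi/4)*cos(5*pi/16) on |00>, -exp(3*I*pi/4)*sin(5*pi/16) on |01>, 0 on |10>, 0 on |11>. Key observation: steps 5-8 multiply out to the identity, so the circuit reduces to the remaining gates.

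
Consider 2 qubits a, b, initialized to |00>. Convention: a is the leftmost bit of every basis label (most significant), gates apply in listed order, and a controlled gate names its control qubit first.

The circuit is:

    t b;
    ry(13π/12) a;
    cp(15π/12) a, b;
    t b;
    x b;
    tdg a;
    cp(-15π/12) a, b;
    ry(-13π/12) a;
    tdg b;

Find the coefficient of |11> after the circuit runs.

The final state's coefficient on |11> equals (-sqrt(6) + sqrt(2) - sqrt(2)*I + sqrt(6)*I)*exp(3*I*pi/4)/8.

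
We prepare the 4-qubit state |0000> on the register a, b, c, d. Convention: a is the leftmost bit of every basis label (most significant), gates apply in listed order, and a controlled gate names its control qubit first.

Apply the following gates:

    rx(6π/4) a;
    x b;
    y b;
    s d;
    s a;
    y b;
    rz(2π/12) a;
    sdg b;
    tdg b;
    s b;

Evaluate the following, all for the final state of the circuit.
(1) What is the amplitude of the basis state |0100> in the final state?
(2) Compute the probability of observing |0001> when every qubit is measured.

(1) The final state's coefficient on |0100> equals sqrt(2)*exp(2*I*pi/3)/2.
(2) A full measurement returns |0001> with probability 0.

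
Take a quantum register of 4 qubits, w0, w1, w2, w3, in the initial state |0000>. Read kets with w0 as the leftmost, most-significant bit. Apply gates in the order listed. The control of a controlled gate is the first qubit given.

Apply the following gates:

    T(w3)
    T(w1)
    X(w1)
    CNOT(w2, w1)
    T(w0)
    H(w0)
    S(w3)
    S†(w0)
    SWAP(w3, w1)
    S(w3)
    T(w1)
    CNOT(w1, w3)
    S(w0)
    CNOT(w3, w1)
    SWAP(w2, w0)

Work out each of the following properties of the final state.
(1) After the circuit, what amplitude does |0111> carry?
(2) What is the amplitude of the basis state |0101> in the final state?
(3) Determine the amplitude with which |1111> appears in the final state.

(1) The final state's coefficient on |0111> equals sqrt(2)*I/2.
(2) |0101> carries amplitude sqrt(2)*I/2 in the final state.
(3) The final state's coefficient on |1111> equals 0.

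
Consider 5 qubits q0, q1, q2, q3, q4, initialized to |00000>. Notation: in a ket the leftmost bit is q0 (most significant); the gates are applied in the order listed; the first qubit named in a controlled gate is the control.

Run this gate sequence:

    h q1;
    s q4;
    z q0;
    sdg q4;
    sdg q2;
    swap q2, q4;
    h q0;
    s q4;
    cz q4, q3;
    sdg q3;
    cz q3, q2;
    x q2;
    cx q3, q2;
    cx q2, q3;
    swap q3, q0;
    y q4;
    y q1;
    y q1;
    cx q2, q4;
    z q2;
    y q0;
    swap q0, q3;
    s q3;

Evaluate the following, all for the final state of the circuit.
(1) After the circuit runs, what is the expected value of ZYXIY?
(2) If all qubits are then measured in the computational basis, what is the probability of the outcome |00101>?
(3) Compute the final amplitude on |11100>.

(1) In the final state, ZYXIY has expectation 0.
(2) The probability of measuring |00101> is 0.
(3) The final state's coefficient on |11100> equals -1/2.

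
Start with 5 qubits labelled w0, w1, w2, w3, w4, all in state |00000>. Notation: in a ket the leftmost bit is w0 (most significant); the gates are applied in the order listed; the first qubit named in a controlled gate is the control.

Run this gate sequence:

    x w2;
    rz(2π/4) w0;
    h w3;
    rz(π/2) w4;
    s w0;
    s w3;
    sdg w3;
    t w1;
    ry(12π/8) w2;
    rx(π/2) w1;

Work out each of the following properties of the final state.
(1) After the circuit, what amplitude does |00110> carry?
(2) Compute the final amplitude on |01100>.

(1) |00110> carries amplitude sqrt(2)*I/4 in the final state. Key observation: gates 6-7 undo each other exactly, leaving only the rest of the circuit to track.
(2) The amplitude on |01100> is sqrt(2)/4.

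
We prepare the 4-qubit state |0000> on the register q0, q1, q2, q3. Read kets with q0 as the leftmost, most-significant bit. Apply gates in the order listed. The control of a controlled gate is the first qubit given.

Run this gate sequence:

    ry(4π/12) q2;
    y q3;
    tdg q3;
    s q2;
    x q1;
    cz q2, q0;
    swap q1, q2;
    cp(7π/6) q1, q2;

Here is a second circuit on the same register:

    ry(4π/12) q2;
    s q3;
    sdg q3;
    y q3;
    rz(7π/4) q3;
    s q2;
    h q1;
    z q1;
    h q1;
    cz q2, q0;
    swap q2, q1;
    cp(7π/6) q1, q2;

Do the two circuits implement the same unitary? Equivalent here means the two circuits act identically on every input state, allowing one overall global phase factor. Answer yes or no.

Yes: on every input state the two circuits agree up to one overall phase factor.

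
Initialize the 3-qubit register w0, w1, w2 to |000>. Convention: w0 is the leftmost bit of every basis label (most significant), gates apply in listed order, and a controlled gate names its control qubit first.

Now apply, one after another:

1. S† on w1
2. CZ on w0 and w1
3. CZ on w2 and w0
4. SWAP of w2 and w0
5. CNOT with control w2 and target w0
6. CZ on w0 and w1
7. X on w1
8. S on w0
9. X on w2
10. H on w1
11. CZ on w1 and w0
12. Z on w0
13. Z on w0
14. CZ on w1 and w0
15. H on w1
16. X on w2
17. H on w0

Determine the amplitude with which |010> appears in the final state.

The final state's coefficient on |010> equals sqrt(2)/2. Key observation: the block from step 9 through step 16 cancels to the identity and can be dropped.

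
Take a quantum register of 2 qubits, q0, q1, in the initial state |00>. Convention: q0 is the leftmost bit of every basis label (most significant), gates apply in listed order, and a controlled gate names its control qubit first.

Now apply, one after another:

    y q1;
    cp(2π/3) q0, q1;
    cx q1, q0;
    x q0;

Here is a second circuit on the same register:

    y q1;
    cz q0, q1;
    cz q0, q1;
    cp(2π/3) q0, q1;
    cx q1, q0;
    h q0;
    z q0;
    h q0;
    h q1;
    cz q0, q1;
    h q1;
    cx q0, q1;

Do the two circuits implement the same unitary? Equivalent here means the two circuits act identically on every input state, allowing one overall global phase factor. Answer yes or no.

Yes: on every input state the two circuits agree up to one overall phase factor.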